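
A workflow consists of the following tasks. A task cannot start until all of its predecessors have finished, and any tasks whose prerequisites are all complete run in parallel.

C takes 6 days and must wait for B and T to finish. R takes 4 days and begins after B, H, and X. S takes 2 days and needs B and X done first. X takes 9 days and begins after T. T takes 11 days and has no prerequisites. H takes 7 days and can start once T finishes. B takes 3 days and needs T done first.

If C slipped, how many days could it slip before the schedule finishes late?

The longest chain is T→X→R = 11+9+4 = 24; overall finish 24 days.
C finishes as early as 20 and must finish by 24.
Float = 24 − 20 = 4.

4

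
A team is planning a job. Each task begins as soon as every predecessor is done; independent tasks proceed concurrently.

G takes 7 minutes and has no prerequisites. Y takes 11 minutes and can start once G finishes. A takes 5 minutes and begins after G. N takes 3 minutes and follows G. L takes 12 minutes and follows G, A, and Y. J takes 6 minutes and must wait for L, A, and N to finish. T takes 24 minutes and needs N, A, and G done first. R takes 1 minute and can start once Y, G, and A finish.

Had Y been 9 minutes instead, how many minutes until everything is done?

Critical path before the change: G→Y→L→J = 7+11+12+6 = 36 giving 36 minutes.
Since Y is critical, the -2 change carries straight to that chain (now 34 minutes).
The binding chain switches to G→A→T = 7+5+24 = 36; finish 36 minutes.

36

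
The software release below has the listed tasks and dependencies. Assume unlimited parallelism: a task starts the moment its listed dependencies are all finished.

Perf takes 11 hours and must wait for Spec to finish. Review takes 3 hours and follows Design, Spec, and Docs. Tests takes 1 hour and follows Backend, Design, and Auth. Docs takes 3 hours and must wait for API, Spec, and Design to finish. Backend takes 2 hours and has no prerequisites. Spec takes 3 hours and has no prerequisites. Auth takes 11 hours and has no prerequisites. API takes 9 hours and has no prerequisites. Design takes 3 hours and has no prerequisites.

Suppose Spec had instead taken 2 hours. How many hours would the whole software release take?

Actual critical path: API→Docs→Review = 9+3+3 = 15 ⇒ 15 hours.
Spec has 1 hour of float (longest path through it is 14).
No other chain overtakes it, so the finish is 15 hours.

15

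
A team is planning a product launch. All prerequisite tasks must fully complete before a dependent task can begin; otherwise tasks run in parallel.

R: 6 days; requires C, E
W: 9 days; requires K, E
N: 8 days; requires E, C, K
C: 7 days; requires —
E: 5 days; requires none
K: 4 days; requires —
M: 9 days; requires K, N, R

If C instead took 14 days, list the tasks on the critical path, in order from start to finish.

C, N, M

Baseline: C→N→M = 7+8+9 = 24 → 24 days.
C lies on that path, so at 14 days the path becomes 31 days.
That remains the longest chain; total 31 days.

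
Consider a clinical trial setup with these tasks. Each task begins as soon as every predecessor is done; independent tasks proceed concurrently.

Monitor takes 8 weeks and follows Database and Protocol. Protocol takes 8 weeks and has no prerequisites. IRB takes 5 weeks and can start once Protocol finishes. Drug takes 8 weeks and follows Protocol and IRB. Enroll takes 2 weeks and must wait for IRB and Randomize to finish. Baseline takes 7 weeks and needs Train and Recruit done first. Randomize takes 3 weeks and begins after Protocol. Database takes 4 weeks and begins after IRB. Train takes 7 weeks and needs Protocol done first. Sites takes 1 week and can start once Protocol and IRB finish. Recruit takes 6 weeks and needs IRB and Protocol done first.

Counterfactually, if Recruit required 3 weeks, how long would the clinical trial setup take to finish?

Critical path before the change: Protocol→IRB→Recruit→Baseline = 8+5+6+7 = 26 giving 26 weeks.
Recruit is on the critical path; changing it to 3 makes that path 23 weeks.
The binding chain switches to Protocol→IRB→Database→Monitor = 8+5+4+8 = 25; finish 25 weeks.

25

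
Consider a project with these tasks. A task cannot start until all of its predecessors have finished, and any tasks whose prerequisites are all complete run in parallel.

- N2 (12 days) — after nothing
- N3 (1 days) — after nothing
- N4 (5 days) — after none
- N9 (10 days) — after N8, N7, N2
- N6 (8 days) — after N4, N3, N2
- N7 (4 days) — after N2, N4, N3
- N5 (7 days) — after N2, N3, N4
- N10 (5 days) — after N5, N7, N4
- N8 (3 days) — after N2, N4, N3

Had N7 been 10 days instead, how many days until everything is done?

Actual critical path: N2→N7→N9 = 12+4+10 = 26 ⇒ 26 days.
Since N7 is critical, the +6 change carries straight to that chain (now 32 days).
The critical path is still N2→N7→N9; finish is now 32 days.

32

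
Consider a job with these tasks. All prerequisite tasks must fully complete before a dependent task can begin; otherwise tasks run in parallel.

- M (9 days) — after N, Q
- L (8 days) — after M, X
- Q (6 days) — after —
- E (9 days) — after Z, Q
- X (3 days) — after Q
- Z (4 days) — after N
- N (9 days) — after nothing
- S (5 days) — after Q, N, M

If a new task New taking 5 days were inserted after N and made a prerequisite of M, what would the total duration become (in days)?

Originally the schedule takes 26 days.
With New inserted, M now waits for max(N, Q, New).
New critical path: N→New→M→L = 9+5+9+8 = 31 ⇒ 31 days.

31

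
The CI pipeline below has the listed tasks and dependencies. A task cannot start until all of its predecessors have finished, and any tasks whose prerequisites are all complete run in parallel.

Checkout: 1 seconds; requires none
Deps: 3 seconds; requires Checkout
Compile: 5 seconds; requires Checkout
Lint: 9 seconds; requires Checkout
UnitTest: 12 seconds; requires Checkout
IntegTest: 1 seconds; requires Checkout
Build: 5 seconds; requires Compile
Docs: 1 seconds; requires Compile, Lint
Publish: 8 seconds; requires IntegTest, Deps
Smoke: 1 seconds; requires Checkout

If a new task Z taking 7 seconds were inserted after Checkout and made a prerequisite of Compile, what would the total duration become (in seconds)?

18

Originally the schedule takes 13 seconds.
With Z inserted, Compile now waits for max(Checkout, Z).
New critical path: Checkout→Z→Compile→Build = 1+7+5+5 = 18 ⇒ 18 seconds.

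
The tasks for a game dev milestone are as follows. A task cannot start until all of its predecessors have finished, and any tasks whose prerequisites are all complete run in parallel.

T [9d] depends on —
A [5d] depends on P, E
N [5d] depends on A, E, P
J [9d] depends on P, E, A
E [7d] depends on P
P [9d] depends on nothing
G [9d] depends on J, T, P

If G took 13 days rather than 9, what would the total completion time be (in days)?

As given, the longest chain is P→E→A→J→G = 9+7+5+9+9 = 39, so the finish is 39 days.
G lies on that path, so at 13 days the path becomes 43 days.
That remains the longest chain; total 43 days.

43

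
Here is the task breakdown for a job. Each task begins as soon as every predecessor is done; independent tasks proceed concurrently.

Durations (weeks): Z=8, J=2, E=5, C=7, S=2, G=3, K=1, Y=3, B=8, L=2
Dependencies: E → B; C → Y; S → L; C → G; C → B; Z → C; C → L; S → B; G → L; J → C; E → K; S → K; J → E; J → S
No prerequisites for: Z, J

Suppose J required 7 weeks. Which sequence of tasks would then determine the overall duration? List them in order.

Z, C, B

The binding path is Z→C→B = 8+7+8 = 23; finish at 23 weeks.
J is off the critical path — its longest chain is 17 weeks, giving 6 of slack.
That remains the longest chain; total 23 weeks.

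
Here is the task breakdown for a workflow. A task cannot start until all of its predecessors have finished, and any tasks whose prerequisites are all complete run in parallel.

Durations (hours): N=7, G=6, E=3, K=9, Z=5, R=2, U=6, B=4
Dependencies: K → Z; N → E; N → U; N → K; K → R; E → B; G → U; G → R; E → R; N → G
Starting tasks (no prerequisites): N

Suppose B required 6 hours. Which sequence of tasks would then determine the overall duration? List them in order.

As given, the longest chain is N→K→Z = 7+9+5 = 21, so the finish is 21 hours.
The longest path through B is only 14 hours, so B has float 7.
No other chain overtakes it, so the finish is 21 hours.

N, K, Z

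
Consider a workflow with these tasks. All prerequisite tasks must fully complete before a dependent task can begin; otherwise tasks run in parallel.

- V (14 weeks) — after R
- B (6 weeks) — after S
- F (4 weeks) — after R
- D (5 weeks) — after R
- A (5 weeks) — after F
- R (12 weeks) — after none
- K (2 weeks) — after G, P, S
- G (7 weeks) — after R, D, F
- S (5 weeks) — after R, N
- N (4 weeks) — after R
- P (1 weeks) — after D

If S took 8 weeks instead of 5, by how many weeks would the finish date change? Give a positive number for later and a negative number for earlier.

Critical path before the change: R→N→S→B = 12+4+5+6 = 27 giving 27 weeks.
Since S is critical, the +3 change carries straight to that chain (now 30 weeks).
That remains the longest chain; total 30 weeks.
Change in finish: 30 − 27 = +3 weeks.

3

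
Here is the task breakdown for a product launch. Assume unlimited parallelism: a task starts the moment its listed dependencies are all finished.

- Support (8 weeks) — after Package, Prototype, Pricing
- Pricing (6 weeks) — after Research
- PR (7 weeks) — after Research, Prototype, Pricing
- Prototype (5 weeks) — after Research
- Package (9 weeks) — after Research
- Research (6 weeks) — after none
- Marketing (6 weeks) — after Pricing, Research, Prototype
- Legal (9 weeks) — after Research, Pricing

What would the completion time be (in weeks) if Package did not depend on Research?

21

Original critical path: Research→Package→Support = 6+9+8 = 23 ⇒ 23 weeks.
Without Research→Package, Package's earliest start moves from 6 to 0.
The longest chain is now Research→Pricing→Legal = 6+6+9 = 21, so the project takes 21 weeks.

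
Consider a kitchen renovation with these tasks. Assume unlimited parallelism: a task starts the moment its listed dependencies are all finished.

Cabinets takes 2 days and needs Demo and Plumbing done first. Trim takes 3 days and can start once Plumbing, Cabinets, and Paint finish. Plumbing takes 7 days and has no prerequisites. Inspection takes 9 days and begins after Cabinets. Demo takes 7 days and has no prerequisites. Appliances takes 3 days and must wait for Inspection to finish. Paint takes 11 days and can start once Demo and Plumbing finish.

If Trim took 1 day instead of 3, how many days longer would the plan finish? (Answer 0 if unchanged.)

0

Critical path before the change: Demo→Paint→Trim = 7+11+3 = 21 giving 21 days.
Since Trim is critical, the -2 change carries straight to that chain (now 19 days).
New critical path: Demo→Cabinets→Inspection→Appliances = 7+2+9+3 = 21 ⇒ 21 days.
Change in finish: 21 − 21 = +0 days.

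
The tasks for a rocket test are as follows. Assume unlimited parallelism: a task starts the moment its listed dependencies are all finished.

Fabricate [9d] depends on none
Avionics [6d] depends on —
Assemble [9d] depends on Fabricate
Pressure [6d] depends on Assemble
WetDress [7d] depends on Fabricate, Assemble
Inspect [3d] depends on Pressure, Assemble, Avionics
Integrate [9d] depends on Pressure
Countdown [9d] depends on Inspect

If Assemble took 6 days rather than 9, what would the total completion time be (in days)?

The binding path is Fabricate→Assemble→Pressure→Inspect→Countdown = 9+9+6+3+9 = 36; finish at 36 days.
Since Assemble is critical, the -3 change carries straight to that chain (now 33 days).
That remains the longest chain; total 33 days.

33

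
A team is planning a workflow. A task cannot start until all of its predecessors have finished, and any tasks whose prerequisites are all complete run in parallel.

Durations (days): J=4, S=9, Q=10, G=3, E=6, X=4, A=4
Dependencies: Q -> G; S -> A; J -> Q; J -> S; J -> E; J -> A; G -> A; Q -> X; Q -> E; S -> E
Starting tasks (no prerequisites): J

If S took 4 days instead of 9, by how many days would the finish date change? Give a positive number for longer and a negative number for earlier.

Critical path before the change: J→Q→G→A = 4+10+3+4 = 21 giving 21 days.
S is off the critical path — its longest chain is 19 days, giving 2 of slack.
The critical path is still J→Q→G→A; finish is now 21 days.
Change in finish: 21 − 21 = +0 days.

0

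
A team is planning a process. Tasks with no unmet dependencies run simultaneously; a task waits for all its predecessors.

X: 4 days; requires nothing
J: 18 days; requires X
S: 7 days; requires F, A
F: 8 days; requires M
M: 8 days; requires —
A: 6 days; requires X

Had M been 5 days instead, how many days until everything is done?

22

Baseline: M→F→S = 8+8+7 = 23 → 23 days.
M lies on that path, so at 5 days the path becomes 20 days.
New critical path: X→J = 4+18 = 22 ⇒ 22 days.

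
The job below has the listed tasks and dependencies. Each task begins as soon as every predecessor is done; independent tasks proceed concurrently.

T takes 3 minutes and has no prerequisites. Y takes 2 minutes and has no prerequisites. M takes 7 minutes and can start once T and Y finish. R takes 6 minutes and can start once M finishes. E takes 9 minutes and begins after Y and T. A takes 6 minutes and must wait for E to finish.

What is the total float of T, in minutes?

0

T→E→A = 3+9+6 = 18 sets the makespan at 18 minutes.
Longest path through T: 18 minutes (earliest finish 3, latest finish 3).
Float = 18 − 18 = 0.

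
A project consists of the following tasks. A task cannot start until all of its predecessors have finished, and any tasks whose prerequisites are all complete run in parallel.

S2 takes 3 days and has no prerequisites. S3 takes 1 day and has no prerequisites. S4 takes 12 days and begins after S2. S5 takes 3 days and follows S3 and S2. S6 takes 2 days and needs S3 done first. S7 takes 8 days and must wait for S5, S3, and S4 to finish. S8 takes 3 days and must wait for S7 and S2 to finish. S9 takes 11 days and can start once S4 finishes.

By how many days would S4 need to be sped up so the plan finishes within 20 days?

6

Current finish: 26 days; target: 20.
S4 is on every critical path, so each day cut from S4 cuts the finish by one (this holds down to a finish of 17).
Need 26 − 20 = 6 days off S4 → S4 becomes 6 days, finish becomes 20.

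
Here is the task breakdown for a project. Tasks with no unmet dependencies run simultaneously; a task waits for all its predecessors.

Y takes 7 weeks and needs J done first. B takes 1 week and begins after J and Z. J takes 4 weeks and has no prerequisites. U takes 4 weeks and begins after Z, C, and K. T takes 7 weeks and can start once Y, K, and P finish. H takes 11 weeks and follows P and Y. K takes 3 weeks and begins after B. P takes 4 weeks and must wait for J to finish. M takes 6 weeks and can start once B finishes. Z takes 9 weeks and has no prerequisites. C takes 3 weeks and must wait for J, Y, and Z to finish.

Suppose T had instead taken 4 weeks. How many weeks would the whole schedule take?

The binding path is J→Y→H = 4+7+11 = 22; finish at 22 weeks.
T has 2 weeks of float (longest path through it is 20).
That remains the longest chain; total 22 weeks.

22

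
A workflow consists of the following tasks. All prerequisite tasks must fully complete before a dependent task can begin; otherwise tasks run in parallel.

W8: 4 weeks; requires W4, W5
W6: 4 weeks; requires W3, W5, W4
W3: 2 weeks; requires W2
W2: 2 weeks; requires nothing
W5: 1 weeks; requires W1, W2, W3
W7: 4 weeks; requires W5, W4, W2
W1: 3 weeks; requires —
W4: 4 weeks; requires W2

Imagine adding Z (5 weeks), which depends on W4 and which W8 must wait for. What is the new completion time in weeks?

Originally the job takes 10 weeks.
With Z inserted, W8 now waits for max(W4, W5, Z).
New critical path: W2→W4→Z→W8 = 2+4+5+4 = 15 ⇒ 15 weeks.

15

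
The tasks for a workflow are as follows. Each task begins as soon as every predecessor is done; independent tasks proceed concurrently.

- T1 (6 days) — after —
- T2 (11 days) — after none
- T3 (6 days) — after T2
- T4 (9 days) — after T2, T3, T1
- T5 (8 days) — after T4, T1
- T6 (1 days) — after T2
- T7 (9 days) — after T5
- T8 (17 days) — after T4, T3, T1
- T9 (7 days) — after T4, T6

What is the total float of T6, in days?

24

T2→T3→T4→T5→T7 = 11+6+9+8+9 = 43 sets the makespan at 43 days.
Longest path through T6: 19 days (earliest finish 12, latest finish 36).
Slack of T6 = 35 − 11 = 24 days.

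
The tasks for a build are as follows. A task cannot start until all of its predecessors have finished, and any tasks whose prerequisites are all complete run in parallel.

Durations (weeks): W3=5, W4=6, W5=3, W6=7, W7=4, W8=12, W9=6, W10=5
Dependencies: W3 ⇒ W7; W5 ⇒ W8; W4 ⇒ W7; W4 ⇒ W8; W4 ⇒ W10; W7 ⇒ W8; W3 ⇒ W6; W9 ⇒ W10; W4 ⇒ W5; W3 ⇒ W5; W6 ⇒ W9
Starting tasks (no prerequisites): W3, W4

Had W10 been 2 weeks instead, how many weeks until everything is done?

22

As given, the longest chain is W3→W6→W9→W10 = 5+7+6+5 = 23, so the finish is 23 weeks.
Since W10 is critical, the -3 change carries straight to that chain (now 20 weeks).
New critical path: W4→W7→W8 = 6+4+12 = 22 ⇒ 22 weeks.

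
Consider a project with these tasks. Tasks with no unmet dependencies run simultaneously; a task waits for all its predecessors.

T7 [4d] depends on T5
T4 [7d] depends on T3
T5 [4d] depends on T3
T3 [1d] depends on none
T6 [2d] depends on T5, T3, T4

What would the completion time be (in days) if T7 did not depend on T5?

Before: longest chain T3→T4→T6 = 1+7+2 = 10, finish 10.
Without T5→T7, T7's earliest start moves from 5 to 0.
The longest chain is now T3→T4→T6 = 1+7+2 = 10, so the plan takes 10 days.

10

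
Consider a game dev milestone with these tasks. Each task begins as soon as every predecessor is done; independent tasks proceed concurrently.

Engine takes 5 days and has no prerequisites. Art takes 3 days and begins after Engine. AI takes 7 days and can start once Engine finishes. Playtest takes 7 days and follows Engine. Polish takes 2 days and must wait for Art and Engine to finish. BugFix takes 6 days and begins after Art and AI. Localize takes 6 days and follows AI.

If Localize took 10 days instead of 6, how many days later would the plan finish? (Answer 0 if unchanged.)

The binding path is Engine→AI→Localize = 5+7+6 = 18; finish at 18 days.
Localize is on the critical path; changing it to 10 makes that path 22 days.
No other chain overtakes it, so the finish is 22 days.
Change in finish: 22 − 18 = +4 days.

4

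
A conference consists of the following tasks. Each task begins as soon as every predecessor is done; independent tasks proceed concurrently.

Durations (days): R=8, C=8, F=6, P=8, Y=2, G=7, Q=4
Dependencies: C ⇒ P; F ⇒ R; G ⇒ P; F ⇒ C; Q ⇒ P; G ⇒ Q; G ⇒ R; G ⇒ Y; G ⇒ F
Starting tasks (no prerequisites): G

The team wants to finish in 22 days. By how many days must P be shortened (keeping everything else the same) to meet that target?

7

Current finish: 29 days; target: 22.
P is on every critical path, so each day cut from P cuts the finish by one (this holds down to a finish of 22).
Need 29 − 22 = 7 days off P → P becomes 1 day, finish becomes 22.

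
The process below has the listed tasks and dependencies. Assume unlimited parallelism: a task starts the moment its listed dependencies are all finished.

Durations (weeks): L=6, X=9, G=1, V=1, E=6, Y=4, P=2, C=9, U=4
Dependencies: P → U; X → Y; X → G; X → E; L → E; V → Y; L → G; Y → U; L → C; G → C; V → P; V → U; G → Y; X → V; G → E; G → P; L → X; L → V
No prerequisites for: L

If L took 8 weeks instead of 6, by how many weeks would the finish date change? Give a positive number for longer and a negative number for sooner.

Actual critical path: L→X→G→C = 6+9+1+9 = 25 ⇒ 25 weeks.
Since L is critical, the +2 change carries straight to that chain (now 27 weeks).
That remains the longest chain; total 27 weeks.
Change in finish: 27 − 25 = +2 weeks.

2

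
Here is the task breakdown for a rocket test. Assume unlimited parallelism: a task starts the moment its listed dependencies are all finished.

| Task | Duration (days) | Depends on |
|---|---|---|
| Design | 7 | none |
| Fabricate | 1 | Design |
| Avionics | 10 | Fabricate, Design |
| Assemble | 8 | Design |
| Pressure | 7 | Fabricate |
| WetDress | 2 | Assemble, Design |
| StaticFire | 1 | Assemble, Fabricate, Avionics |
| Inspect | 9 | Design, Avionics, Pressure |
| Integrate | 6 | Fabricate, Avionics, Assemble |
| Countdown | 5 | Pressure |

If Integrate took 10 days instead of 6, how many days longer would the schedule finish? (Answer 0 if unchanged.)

The binding path is Design→Fabricate→Avionics→Inspect = 7+1+10+9 = 27; finish at 27 days.
Integrate is off the critical path — its longest chain is 24 days, giving 3 of slack.
Now Design→Fabricate→Avionics→Integrate = 7+1+10+10 = 28 is longest, so the finish becomes 28 days.
Change in finish: 28 − 27 = +1 days.

1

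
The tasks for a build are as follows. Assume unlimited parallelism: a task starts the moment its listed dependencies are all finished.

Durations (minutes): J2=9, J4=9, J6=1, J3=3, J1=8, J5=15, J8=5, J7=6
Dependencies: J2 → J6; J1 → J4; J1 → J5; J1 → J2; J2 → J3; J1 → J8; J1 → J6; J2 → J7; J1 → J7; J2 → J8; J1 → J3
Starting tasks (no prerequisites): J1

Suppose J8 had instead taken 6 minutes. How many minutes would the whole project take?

23

Baseline: J1→J2→J7 = 8+9+6 = 23 → 23 minutes.
The longest path through J8 is only 22 minutes, so J8 has float 1.
That remains the longest chain; total 23 minutes.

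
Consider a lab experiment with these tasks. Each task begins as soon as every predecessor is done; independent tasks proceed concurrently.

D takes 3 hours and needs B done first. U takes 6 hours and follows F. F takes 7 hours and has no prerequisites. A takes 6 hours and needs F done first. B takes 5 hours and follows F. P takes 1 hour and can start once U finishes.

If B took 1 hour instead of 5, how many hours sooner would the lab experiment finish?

As given, the longest chain is F→B→D = 7+5+3 = 15, so the finish is 15 hours.
Since B is critical, the -4 change carries straight to that chain (now 11 hours).
New critical path: F→U→P = 7+6+1 = 14 ⇒ 14 hours.
Change in finish: 14 − 15 = -1 hours.

1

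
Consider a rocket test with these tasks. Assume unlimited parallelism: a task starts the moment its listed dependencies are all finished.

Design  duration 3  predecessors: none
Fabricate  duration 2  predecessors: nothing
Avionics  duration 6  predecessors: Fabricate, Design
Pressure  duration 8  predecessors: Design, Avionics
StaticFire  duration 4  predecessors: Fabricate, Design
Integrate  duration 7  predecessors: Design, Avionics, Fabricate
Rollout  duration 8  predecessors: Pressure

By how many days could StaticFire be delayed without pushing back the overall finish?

Critical path: Design→Avionics→Pressure→Rollout = 3+6+8+8 = 25, so the finish is 25 days.
The longest chain containing StaticFire totals 7 days.
So StaticFire can slip 25 − 7 = 18 days.

18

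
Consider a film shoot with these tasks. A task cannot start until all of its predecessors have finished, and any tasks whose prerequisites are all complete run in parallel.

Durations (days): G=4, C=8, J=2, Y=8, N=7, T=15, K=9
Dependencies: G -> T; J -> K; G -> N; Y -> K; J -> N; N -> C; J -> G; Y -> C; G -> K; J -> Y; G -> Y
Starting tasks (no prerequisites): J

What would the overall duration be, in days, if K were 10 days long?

24

Actual critical path: J→G→Y→K = 2+4+8+9 = 23 ⇒ 23 days.
Since K is critical, the +1 change carries straight to that chain (now 24 days).
That remains the longest chain; total 24 days.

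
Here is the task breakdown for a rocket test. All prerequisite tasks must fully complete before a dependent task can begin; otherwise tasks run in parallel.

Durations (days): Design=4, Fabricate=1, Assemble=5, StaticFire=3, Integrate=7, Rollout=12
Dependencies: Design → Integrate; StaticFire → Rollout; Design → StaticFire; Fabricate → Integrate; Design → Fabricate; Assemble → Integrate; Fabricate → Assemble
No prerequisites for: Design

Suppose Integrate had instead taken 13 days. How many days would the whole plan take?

23

The binding path is Design→StaticFire→Rollout = 4+3+12 = 19; finish at 19 days.
Integrate has 2 days of float (longest path through it is 17).
The binding chain switches to Design→Fabricate→Assemble→Integrate = 4+1+5+13 = 23; finish 23 days.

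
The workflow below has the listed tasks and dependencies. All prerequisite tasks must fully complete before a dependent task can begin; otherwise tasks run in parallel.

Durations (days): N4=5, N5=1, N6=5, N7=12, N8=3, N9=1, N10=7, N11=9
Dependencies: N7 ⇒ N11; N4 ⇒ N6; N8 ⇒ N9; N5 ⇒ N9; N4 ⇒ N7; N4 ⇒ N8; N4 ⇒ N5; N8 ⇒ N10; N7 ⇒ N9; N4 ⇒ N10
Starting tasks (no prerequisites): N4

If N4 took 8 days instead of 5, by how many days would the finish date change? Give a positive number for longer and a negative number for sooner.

Baseline: N4→N7→N11 = 5+12+9 = 26 → 26 days.
N4 lies on that path, so at 8 days the path becomes 29 days.
No other chain overtakes it, so the finish is 29 days.
Change in finish: 29 − 26 = +3 days.

3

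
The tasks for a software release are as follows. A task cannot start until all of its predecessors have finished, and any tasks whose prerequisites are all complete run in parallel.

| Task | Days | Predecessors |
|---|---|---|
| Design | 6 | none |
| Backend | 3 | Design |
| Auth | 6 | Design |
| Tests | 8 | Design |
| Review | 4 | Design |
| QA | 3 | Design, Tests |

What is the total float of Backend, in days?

8

Design→Tests→QA = 6+8+3 = 17 sets the makespan at 17 days.
Backend finishes as early as 9 and must finish by 17.
Float = 17 − 9 = 8.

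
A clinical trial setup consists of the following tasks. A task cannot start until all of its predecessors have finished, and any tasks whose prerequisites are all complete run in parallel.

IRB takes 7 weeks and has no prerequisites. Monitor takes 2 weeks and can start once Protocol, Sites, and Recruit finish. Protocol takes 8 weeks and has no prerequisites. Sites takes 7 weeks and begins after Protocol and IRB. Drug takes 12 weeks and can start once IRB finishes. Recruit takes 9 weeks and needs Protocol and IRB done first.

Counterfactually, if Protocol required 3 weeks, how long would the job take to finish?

As given, the longest chain is Protocol→Recruit→Monitor = 8+9+2 = 19, so the finish is 19 weeks.
Since Protocol is critical, the -5 change carries straight to that chain (now 14 weeks).
New critical path: IRB→Drug = 7+12 = 19 ⇒ 19 weeks.

19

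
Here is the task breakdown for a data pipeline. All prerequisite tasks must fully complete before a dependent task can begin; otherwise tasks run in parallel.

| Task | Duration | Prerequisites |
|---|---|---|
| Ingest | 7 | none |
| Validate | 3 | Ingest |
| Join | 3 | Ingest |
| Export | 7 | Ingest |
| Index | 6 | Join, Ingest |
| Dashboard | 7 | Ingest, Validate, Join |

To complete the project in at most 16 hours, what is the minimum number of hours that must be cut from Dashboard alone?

Current finish: 17 hours; target: 16.
Dashboard is on every critical path, so each hour cut from Dashboard cuts the finish by one (this holds down to a finish of 16).
Need 17 − 16 = 1 hour off Dashboard → Dashboard becomes 6 hours, finish becomes 16.

1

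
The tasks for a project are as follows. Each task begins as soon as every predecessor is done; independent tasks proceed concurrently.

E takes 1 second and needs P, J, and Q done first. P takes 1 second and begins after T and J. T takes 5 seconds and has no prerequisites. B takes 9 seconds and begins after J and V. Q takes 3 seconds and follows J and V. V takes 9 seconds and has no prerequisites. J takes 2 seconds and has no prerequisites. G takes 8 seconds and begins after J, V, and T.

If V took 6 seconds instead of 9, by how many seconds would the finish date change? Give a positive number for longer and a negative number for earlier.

The binding path is V→B = 9+9 = 18; finish at 18 seconds.
Since V is critical, the -3 change carries straight to that chain (now 15 seconds).
No other chain overtakes it, so the finish is 15 seconds.
Change in finish: 15 − 18 = -3 seconds.

-3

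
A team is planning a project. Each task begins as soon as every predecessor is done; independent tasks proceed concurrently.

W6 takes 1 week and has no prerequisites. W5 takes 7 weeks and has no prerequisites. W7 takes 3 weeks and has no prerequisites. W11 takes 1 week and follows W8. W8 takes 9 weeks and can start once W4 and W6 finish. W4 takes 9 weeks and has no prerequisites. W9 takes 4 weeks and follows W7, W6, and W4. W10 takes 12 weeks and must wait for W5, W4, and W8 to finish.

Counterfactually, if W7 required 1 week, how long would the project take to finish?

Critical path before the change: W4→W8→W10 = 9+9+12 = 30 giving 30 weeks.
W7 is off the critical path — its longest chain is 7 weeks, giving 23 of slack.
The critical path is still W4→W8→W10; finish is now 30 weeks.

30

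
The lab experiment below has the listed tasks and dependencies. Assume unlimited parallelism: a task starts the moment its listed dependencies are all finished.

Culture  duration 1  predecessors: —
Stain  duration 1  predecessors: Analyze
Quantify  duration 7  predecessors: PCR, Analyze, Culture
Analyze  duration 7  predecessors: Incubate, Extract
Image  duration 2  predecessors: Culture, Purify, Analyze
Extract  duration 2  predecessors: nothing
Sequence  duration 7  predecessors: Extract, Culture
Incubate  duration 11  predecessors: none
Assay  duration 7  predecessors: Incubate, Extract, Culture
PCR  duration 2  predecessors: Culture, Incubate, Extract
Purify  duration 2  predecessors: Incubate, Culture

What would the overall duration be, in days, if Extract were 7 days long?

As given, the longest chain is Incubate→Analyze→Quantify = 11+7+7 = 25, so the finish is 25 days.
Extract has 9 days of float (longest path through it is 16).
That remains the longest chain; total 25 days.

25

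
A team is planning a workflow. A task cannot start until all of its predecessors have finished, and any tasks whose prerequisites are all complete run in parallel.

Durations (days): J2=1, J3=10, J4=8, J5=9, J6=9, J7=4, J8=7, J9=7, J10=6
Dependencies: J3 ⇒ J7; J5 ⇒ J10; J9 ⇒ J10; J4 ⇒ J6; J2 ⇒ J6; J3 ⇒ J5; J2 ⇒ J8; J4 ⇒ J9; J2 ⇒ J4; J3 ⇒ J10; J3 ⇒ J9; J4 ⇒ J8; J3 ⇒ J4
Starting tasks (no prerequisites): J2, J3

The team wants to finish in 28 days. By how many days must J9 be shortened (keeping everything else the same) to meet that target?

Current finish: 31 days; target: 28.
J9 is on every critical path, so each day cut from J9 cuts the finish by one (this holds down to a finish of 27).
Need 31 − 28 = 3 days off J9 → J9 becomes 4 days, finish becomes 28.

3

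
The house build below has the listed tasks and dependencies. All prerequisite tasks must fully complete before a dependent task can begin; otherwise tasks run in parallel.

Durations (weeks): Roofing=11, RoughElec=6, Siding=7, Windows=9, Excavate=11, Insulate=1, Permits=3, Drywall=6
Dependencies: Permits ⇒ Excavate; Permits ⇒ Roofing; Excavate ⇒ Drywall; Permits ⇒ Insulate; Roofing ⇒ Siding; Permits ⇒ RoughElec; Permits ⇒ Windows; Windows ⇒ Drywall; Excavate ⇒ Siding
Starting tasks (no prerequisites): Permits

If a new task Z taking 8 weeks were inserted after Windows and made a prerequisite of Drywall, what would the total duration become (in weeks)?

26

Originally the house build takes 21 weeks.
With Z inserted, Drywall now waits for max(Excavate, Windows, Z).
New critical path: Permits→Windows→Z→Drywall = 3+9+8+6 = 26 ⇒ 26 weeks.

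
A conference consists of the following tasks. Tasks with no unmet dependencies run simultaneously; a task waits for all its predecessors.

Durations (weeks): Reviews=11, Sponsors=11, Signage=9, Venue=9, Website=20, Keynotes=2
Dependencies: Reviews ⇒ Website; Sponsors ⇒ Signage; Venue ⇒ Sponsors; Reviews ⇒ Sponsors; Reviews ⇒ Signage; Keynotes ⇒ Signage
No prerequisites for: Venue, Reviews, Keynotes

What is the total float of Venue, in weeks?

2

Reviews→Sponsors→Signage = 11+11+9 = 31 sets the makespan at 31 weeks.
The longest chain containing Venue totals 29 weeks.
Slack of Venue = 2 − 0 = 2 weeks.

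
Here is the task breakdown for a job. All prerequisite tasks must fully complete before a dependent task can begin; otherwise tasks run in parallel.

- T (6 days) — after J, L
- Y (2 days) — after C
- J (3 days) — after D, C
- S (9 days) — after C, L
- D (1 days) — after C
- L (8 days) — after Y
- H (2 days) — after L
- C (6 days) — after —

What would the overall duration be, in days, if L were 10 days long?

As given, the longest chain is C→Y→L→S = 6+2+8+9 = 25, so the finish is 25 days.
L is on the critical path; changing it to 10 makes that path 27 days.
No other chain overtakes it, so the finish is 27 days.

27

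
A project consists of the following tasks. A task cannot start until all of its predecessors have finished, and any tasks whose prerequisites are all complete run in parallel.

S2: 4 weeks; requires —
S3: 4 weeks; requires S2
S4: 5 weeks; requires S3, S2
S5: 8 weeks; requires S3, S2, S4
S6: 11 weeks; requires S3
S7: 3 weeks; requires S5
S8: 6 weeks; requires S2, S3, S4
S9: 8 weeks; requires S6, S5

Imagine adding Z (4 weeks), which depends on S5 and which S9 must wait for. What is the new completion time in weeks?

33

Originally the schedule takes 29 weeks.
With Z inserted, S9 now waits for max(S6, S5, Z).
New critical path: S2→S3→S4→S5→Z→S9 = 4+4+5+8+4+8 = 33 ⇒ 33 weeks.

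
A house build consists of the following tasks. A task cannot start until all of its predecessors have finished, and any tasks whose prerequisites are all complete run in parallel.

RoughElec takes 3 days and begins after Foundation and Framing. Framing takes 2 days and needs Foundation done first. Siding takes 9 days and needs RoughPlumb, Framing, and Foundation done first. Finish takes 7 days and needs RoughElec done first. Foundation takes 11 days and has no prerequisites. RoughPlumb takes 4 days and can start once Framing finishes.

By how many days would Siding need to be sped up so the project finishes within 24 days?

Current finish: 26 days; target: 24.
Siding is on every critical path, so each day cut from Siding cuts the finish by one (this holds down to a finish of 23).
Need 26 − 24 = 2 days off Siding → Siding becomes 7 days, finish becomes 24.

2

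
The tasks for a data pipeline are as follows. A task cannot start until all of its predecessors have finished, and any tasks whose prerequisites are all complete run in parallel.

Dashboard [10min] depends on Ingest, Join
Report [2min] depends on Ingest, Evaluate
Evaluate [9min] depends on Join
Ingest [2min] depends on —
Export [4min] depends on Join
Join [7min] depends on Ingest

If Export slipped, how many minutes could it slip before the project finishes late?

7

Ingest→Join→Evaluate→Report = 2+7+9+2 = 20 sets the makespan at 20 minutes.
Export finishes as early as 13 and must finish by 20.
So Export can slip 20 − 13 = 7 minutes.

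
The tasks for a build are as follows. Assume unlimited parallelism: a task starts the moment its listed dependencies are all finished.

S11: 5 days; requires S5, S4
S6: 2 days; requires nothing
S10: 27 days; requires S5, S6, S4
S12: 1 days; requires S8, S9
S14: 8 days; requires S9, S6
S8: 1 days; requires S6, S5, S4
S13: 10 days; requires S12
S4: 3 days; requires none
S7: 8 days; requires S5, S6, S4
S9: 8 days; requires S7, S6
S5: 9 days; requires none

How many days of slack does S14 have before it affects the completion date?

3

Critical path: S5→S7→S9→S12→S13 = 9+8+8+1+10 = 36, so the finish is 36 days.
Longest path through S14: 33 days (earliest finish 33, latest finish 36).
Slack of S14 = 28 − 25 = 3 days.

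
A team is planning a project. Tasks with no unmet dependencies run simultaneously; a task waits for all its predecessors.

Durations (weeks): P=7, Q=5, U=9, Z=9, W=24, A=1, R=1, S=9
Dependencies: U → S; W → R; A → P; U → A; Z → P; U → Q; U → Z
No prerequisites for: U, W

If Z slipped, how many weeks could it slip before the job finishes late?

Critical path: U→Z→P = 9+9+7 = 25, so the finish is 25 weeks.
Longest path through Z: 25 weeks (earliest finish 18, latest finish 18).
Slack of Z = 9 − 9 = 0 weeks.

0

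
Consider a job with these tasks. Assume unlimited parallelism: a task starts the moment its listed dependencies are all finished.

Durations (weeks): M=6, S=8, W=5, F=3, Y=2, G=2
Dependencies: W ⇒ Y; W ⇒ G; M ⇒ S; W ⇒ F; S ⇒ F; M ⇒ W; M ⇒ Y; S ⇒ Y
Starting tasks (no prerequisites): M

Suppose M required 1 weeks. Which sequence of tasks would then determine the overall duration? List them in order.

The binding path is M→S→F = 6+8+3 = 17; finish at 17 weeks.
Since M is critical, the -5 change carries straight to that chain (now 12 weeks).
No other chain overtakes it, so the finish is 12 weeks.

M, S, F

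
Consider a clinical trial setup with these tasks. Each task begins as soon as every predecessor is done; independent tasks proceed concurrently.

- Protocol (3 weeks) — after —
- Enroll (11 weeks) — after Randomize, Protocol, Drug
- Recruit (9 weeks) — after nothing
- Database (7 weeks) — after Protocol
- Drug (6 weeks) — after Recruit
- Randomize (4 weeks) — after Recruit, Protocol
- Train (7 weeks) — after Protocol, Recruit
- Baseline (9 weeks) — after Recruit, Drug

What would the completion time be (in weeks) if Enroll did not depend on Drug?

Before: longest chain Recruit→Drug→Enroll = 9+6+11 = 26, finish 26.
Without Drug→Enroll, Enroll's earliest start moves from 15 to 13.
After: Recruit→Randomize→Enroll = 9+4+11 = 24 → 24 weeks.

24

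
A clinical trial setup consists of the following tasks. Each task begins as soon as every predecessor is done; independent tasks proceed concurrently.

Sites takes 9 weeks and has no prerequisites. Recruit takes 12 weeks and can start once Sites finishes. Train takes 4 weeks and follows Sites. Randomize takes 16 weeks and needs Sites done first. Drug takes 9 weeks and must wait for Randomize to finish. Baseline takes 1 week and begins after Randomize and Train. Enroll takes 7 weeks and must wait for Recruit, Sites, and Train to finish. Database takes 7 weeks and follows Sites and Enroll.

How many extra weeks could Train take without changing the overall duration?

Critical path: Sites→Recruit→Enroll→Database = 9+12+7+7 = 35, so the finish is 35 weeks.
Longest path through Train: 27 weeks (earliest finish 13, latest finish 21).
So Train can slip 21 − 13 = 8 weeks.

8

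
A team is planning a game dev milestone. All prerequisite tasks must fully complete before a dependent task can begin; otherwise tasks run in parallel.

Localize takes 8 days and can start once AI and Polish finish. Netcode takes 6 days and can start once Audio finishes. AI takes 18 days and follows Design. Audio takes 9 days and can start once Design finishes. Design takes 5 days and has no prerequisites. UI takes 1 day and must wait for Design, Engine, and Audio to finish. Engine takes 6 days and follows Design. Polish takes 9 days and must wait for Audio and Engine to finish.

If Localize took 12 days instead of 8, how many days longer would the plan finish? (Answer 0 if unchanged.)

4

Critical path before the change: Design→Audio→Polish→Localize = 5+9+9+8 = 31 giving 31 days.
Localize lies on that path, so at 12 days the path becomes 35 days.
That remains the longest chain; total 35 days.
Change in finish: 35 − 31 = +4 days.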